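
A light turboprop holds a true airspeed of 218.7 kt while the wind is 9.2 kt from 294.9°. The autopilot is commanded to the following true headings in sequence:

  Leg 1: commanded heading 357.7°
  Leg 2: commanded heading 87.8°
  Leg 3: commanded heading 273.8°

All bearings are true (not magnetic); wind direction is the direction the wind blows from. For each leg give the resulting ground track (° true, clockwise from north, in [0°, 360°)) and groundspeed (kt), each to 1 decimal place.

Leg 1: track=359.9°, groundspeed=214.7 kt
Leg 2: track=88.9°, groundspeed=226.9 kt
Leg 3: track=272.9°, groundspeed=210.1 kt

Leg 1: heading 357.7°; drift +2.2° → track 359.9°, groundspeed 214.7 kt
Leg 2: heading 87.8°; drift +1.1° → track 88.9°, groundspeed 226.9 kt
Leg 3: heading 273.8°; drift -0.9° → track 272.9°, groundspeed 210.1 kt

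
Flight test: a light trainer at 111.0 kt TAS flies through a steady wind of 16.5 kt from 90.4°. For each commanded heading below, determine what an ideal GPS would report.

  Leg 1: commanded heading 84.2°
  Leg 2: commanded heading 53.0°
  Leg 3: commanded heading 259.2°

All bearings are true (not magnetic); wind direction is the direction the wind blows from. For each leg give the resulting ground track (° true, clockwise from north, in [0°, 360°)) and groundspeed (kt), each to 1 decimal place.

Leg 1: heading 84.2°; drift -1.1° → track 83.1°, groundspeed 94.6 kt
Leg 2: heading 53.0°; drift -5.8° → track 47.2°, groundspeed 98.4 kt
Leg 3: heading 259.2°; drift +1.4° → track 260.6°, groundspeed 127.2 kt

Leg 1: track=83.1°, groundspeed=94.6 kt
Leg 2: track=47.2°, groundspeed=98.4 kt
Leg 3: track=260.6°, groundspeed=127.2 kt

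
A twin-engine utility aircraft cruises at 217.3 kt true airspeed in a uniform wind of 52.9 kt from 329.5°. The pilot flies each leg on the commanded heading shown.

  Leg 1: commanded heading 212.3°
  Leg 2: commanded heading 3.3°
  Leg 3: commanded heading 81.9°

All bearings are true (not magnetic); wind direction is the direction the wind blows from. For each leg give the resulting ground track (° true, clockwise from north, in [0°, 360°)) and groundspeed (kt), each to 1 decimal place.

Leg 1: heading 212.3°; drift -11.0° → track 201.3°, groundspeed 246.0 kt
Leg 2: heading 3.3°; drift +9.6° → track 12.9°, groundspeed 175.8 kt
Leg 3: heading 81.9°; drift +11.6° → track 93.5°, groundspeed 242.4 kt

Leg 1: track=201.3°, groundspeed=246.0 kt
Leg 2: track=12.9°, groundspeed=175.8 kt
Leg 3: track=93.5°, groundspeed=242.4 kt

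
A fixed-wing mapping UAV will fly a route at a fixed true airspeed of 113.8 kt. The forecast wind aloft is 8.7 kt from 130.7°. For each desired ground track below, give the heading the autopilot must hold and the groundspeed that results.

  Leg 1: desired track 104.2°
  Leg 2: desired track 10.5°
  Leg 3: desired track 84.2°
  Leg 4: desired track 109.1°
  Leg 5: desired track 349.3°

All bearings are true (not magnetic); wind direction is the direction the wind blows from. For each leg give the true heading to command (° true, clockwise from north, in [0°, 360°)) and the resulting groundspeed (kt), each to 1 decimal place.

Leg 1: heading=106.2°, groundspeed=105.9 kt
Leg 2: heading=14.3°, groundspeed=117.9 kt
Leg 3: heading=87.4°, groundspeed=107.6 kt
Leg 4: heading=110.7°, groundspeed=105.7 kt
Leg 5: heading=352.0°, groundspeed=120.5 kt

Leg 1: desired track 104.2°; wind correction +2.0° → command heading 106.2°, groundspeed 105.9 kt
Leg 2: desired track 10.5°; wind correction +3.8° → command heading 14.3°, groundspeed 117.9 kt
Leg 3: desired track 84.2°; wind correction +3.2° → command heading 87.4°, groundspeed 107.6 kt
Leg 4: desired track 109.1°; wind correction +1.6° → command heading 110.7°, groundspeed 105.7 kt
Leg 5: desired track 349.3°; wind correction +2.7° → command heading 352.0°, groundspeed 120.5 kt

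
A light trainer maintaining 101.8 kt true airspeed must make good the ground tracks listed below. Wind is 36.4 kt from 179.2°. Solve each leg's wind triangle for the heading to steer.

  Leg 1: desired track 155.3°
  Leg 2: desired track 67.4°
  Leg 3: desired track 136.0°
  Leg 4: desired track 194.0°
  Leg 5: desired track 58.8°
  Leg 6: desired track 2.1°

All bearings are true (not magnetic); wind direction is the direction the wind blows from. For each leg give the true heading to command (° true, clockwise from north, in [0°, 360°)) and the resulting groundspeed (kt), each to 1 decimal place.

Leg 1: heading=163.6°, groundspeed=67.4 kt
Leg 2: heading=86.8°, groundspeed=109.5 kt
Leg 3: heading=150.2°, groundspeed=72.2 kt
Leg 4: heading=188.8°, groundspeed=66.2 kt
Leg 5: heading=76.8°, groundspeed=115.3 kt
Leg 6: heading=3.1°, groundspeed=138.1 kt

Leg 1: desired track 155.3°; wind correction +8.3° → command heading 163.6°, groundspeed 67.4 kt
Leg 2: desired track 67.4°; wind correction +19.4° → command heading 86.8°, groundspeed 109.5 kt
Leg 3: desired track 136.0°; wind correction +14.2° → command heading 150.2°, groundspeed 72.2 kt
Leg 4: desired track 194.0°; wind correction -5.2° → command heading 188.8°, groundspeed 66.2 kt
Leg 5: desired track 58.8°; wind correction +18.0° → command heading 76.8°, groundspeed 115.3 kt
Leg 6: desired track 2.1°; wind correction +1.0° → command heading 3.1°, groundspeed 138.1 kt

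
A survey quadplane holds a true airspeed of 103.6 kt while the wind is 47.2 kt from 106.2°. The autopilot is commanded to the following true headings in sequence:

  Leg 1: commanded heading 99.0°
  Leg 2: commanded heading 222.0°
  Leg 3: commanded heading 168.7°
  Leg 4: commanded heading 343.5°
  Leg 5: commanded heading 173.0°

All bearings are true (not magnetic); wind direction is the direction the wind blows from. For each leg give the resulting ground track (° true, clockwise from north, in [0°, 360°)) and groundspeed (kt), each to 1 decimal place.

Leg 1: track=93.1°, groundspeed=57.1 kt
Leg 2: track=240.9°, groundspeed=131.2 kt
Leg 3: track=195.8°, groundspeed=91.9 kt
Leg 4: track=326.4°, groundspeed=135.1 kt
Leg 5: track=200.0°, groundspeed=95.4 kt

Leg 1: heading 99.0°; drift -5.9° → track 93.1°, groundspeed 57.1 kt
Leg 2: heading 222.0°; drift +18.9° → track 240.9°, groundspeed 131.2 kt
Leg 3: heading 168.7°; drift +27.1° → track 195.8°, groundspeed 91.9 kt
Leg 4: heading 343.5°; drift -17.1° → track 326.4°, groundspeed 135.1 kt
Leg 5: heading 173.0°; drift +27.0° → track 200.0°, groundspeed 95.4 kt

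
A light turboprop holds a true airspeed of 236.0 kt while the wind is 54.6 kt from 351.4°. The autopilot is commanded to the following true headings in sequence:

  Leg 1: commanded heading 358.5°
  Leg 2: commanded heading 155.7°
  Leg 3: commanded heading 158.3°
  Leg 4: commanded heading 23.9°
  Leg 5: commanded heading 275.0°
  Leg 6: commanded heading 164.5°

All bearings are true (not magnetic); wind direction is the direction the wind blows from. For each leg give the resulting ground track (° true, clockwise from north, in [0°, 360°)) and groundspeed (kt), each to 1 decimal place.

Leg 1: track=0.6°, groundspeed=181.9 kt
Leg 2: track=158.6°, groundspeed=288.9 kt
Leg 3: track=160.8°, groundspeed=289.4 kt
Leg 4: track=32.7°, groundspeed=192.2 kt
Leg 5: track=261.6°, groundspeed=229.4 kt
Leg 6: track=165.8°, groundspeed=290.3 kt

Leg 1: heading 358.5°; drift +2.1° → track 0.6°, groundspeed 181.9 kt
Leg 2: heading 155.7°; drift +2.9° → track 158.6°, groundspeed 288.9 kt
Leg 3: heading 158.3°; drift +2.5° → track 160.8°, groundspeed 289.4 kt
Leg 4: heading 23.9°; drift +8.8° → track 32.7°, groundspeed 192.2 kt
Leg 5: heading 275.0°; drift -13.4° → track 261.6°, groundspeed 229.4 kt
Leg 6: heading 164.5°; drift +1.3° → track 165.8°, groundspeed 290.3 kt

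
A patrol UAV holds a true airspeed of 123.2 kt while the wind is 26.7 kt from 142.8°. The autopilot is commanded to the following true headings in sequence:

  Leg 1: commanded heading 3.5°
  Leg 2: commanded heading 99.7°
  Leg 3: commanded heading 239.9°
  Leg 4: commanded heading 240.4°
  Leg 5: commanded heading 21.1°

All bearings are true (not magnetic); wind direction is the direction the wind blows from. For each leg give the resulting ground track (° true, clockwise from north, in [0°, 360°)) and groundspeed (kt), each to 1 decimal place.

Leg 1: track=356.6°, groundspeed=144.5 kt
Leg 2: track=89.7°, groundspeed=105.3 kt
Leg 3: track=251.7°, groundspeed=129.2 kt
Leg 4: track=252.2°, groundspeed=129.5 kt
Leg 5: track=11.7°, groundspeed=139.1 kt

Leg 1: heading 3.5°; drift -6.9° → track 356.6°, groundspeed 144.5 kt
Leg 2: heading 99.7°; drift -10.0° → track 89.7°, groundspeed 105.3 kt
Leg 3: heading 239.9°; drift +11.8° → track 251.7°, groundspeed 129.2 kt
Leg 4: heading 240.4°; drift +11.8° → track 252.2°, groundspeed 129.5 kt
Leg 5: heading 21.1°; drift -9.4° → track 11.7°, groundspeed 139.1 kt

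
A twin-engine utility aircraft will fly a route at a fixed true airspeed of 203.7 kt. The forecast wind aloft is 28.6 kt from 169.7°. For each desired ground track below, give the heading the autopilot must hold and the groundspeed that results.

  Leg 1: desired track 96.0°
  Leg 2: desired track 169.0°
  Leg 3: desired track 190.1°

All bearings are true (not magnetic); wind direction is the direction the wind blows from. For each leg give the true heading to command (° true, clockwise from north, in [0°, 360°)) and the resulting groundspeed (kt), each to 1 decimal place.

Leg 1: heading=103.7°, groundspeed=193.8 kt
Leg 2: heading=169.1°, groundspeed=175.1 kt
Leg 3: heading=187.3°, groundspeed=176.6 kt

Leg 1: desired track 96.0°; wind correction +7.7° → command heading 103.7°, groundspeed 193.8 kt
Leg 2: desired track 169.0°; wind correction +0.1° → command heading 169.1°, groundspeed 175.1 kt
Leg 3: desired track 190.1°; wind correction -2.8° → command heading 187.3°, groundspeed 176.6 kt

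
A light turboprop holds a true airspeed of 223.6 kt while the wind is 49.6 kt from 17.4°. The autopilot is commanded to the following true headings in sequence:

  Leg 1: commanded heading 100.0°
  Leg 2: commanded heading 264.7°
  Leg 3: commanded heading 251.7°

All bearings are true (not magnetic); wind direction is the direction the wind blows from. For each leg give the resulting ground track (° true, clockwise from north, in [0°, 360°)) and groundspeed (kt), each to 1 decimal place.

Leg 1: heading 100.0°; drift +12.8° → track 112.8°, groundspeed 222.7 kt
Leg 2: heading 264.7°; drift -10.7° → track 254.0°, groundspeed 247.0 kt
Leg 3: heading 251.7°; drift -9.1° → track 242.6°, groundspeed 255.7 kt

Leg 1: track=112.8°, groundspeed=222.7 kt
Leg 2: track=254.0°, groundspeed=247.0 kt
Leg 3: track=242.6°, groundspeed=255.7 kt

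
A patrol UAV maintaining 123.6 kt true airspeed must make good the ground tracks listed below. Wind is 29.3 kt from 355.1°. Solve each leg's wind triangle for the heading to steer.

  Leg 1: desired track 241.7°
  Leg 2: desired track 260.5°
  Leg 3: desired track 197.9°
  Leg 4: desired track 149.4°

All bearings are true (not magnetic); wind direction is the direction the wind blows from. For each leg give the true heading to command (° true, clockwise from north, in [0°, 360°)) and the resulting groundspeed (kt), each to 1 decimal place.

Leg 1: desired track 241.7°; wind correction +12.6° → command heading 254.3°, groundspeed 132.3 kt
Leg 2: desired track 260.5°; wind correction +13.7° → command heading 274.2°, groundspeed 122.4 kt
Leg 3: desired track 197.9°; wind correction +5.3° → command heading 203.2°, groundspeed 150.1 kt
Leg 4: desired track 149.4°; wind correction -5.9° → command heading 143.5°, groundspeed 149.3 kt

Leg 1: heading=254.3°, groundspeed=132.3 kt
Leg 2: heading=274.2°, groundspeed=122.4 kt
Leg 3: heading=203.2°, groundspeed=150.1 kt
Leg 4: heading=143.5°, groundspeed=149.3 kt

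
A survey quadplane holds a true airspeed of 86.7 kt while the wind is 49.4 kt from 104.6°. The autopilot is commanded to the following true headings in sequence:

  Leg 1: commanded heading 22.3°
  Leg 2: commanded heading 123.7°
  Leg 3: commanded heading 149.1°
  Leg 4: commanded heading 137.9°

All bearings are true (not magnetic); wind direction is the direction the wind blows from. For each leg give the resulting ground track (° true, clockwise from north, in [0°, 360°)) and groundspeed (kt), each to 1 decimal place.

Leg 1: heading 22.3°; drift -31.4° → track 350.9°, groundspeed 93.9 kt
Leg 2: heading 123.7°; drift +22.0° → track 145.7°, groundspeed 43.2 kt
Leg 3: heading 149.1°; drift +33.9° → track 183.0°, groundspeed 62.0 kt
Leg 4: heading 137.9°; drift +30.8° → track 168.7°, groundspeed 52.9 kt

Leg 1: track=350.9°, groundspeed=93.9 kt
Leg 2: track=145.7°, groundspeed=43.2 kt
Leg 3: track=183.0°, groundspeed=62.0 kt
Leg 4: track=168.7°, groundspeed=52.9 kt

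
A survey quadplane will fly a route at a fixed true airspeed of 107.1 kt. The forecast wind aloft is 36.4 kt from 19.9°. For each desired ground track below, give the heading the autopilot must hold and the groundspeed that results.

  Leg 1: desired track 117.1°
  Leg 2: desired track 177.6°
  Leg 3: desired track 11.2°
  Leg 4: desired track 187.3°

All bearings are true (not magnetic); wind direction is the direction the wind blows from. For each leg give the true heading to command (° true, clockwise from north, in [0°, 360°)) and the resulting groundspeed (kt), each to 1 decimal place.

Leg 1: desired track 117.1°; wind correction -19.7° → command heading 97.4°, groundspeed 105.4 kt
Leg 2: desired track 177.6°; wind correction -7.4° → command heading 170.2°, groundspeed 139.9 kt
Leg 3: desired track 11.2°; wind correction +2.9° → command heading 14.1°, groundspeed 71.0 kt
Leg 4: desired track 187.3°; wind correction -4.3° → command heading 183.0°, groundspeed 142.3 kt

Leg 1: heading=97.4°, groundspeed=105.4 kt
Leg 2: heading=170.2°, groundspeed=139.9 kt
Leg 3: heading=14.1°, groundspeed=71.0 kt
Leg 4: heading=183.0°, groundspeed=142.3 kt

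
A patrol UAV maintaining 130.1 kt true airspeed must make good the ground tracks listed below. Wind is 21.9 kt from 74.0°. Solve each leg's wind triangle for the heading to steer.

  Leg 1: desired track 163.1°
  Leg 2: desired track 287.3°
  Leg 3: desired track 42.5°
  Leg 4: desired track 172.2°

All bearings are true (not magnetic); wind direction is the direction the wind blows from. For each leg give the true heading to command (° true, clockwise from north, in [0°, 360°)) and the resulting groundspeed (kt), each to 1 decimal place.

Leg 1: heading=153.4°, groundspeed=127.9 kt
Leg 2: heading=292.6°, groundspeed=147.8 kt
Leg 3: heading=47.5°, groundspeed=110.9 kt
Leg 4: heading=162.6°, groundspeed=131.4 kt

Leg 1: desired track 163.1°; wind correction -9.7° → command heading 153.4°, groundspeed 127.9 kt
Leg 2: desired track 287.3°; wind correction +5.3° → command heading 292.6°, groundspeed 147.8 kt
Leg 3: desired track 42.5°; wind correction +5.0° → command heading 47.5°, groundspeed 110.9 kt
Leg 4: desired track 172.2°; wind correction -9.6° → command heading 162.6°, groundspeed 131.4 kt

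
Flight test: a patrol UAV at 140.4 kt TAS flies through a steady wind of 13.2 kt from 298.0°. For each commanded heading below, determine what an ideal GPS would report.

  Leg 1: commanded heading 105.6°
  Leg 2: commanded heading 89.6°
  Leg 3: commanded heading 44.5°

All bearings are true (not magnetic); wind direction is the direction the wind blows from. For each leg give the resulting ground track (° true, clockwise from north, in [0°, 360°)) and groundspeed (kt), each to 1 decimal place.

Leg 1: heading 105.6°; drift +1.1° → track 106.7°, groundspeed 153.3 kt
Leg 2: heading 89.6°; drift +2.4° → track 92.0°, groundspeed 152.1 kt
Leg 3: heading 44.5°; drift +5.0° → track 49.5°, groundspeed 144.7 kt

Leg 1: track=106.7°, groundspeed=153.3 kt
Leg 2: track=92.0°, groundspeed=152.1 kt
Leg 3: track=49.5°, groundspeed=144.7 kt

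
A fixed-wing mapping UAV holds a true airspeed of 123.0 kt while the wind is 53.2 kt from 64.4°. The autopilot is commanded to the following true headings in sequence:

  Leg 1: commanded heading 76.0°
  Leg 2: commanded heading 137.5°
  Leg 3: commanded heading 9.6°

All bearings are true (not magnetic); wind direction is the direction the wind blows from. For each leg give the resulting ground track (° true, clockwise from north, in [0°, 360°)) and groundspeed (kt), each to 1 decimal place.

Leg 1: heading 76.0°; drift +8.6° → track 84.6°, groundspeed 71.7 kt
Leg 2: heading 137.5°; drift +25.3° → track 162.8°, groundspeed 119.0 kt
Leg 3: heading 9.6°; drift -25.2° → track 344.4°, groundspeed 102.1 kt

Leg 1: track=84.6°, groundspeed=71.7 kt
Leg 2: track=162.8°, groundspeed=119.0 kt
Leg 3: track=344.4°, groundspeed=102.1 kt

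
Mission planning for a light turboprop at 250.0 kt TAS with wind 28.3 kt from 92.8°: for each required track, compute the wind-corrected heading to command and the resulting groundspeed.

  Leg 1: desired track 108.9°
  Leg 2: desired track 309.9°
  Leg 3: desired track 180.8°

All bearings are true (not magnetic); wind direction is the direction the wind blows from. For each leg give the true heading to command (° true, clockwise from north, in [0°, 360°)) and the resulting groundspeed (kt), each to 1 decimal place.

Leg 1: desired track 108.9°; wind correction -1.8° → command heading 107.1°, groundspeed 222.7 kt
Leg 2: desired track 309.9°; wind correction +3.9° → command heading 313.8°, groundspeed 272.0 kt
Leg 3: desired track 180.8°; wind correction -6.5° → command heading 174.3°, groundspeed 247.4 kt

Leg 1: heading=107.1°, groundspeed=222.7 kt
Leg 2: heading=313.8°, groundspeed=272.0 kt
Leg 3: heading=174.3°, groundspeed=247.4 kt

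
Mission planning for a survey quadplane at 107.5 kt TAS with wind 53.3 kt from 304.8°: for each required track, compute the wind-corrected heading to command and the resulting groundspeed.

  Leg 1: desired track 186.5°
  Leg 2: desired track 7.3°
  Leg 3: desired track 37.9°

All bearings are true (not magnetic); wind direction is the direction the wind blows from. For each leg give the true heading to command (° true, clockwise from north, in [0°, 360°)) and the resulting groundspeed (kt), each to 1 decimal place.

Leg 1: heading=212.4°, groundspeed=122.0 kt
Leg 2: heading=341.2°, groundspeed=71.9 kt
Leg 3: heading=8.2°, groundspeed=96.3 kt

Leg 1: desired track 186.5°; wind correction +25.9° → command heading 212.4°, groundspeed 122.0 kt
Leg 2: desired track 7.3°; wind correction -26.1° → command heading 341.2°, groundspeed 71.9 kt
Leg 3: desired track 37.9°; wind correction -29.7° → command heading 8.2°, groundspeed 96.3 kt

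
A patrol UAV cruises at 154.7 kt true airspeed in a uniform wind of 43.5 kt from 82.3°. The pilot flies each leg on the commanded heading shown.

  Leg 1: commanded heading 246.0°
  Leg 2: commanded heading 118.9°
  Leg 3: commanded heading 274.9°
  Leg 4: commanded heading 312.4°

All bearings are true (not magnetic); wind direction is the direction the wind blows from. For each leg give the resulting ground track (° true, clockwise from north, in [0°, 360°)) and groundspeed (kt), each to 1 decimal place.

Leg 1: track=249.6°, groundspeed=196.8 kt
Leg 2: track=131.1°, groundspeed=122.6 kt
Leg 3: track=272.1°, groundspeed=197.4 kt
Leg 4: track=302.0°, groundspeed=185.6 kt

Leg 1: heading 246.0°; drift +3.6° → track 249.6°, groundspeed 196.8 kt
Leg 2: heading 118.9°; drift +12.2° → track 131.1°, groundspeed 122.6 kt
Leg 3: heading 274.9°; drift -2.8° → track 272.1°, groundspeed 197.4 kt
Leg 4: heading 312.4°; drift -10.4° → track 302.0°, groundspeed 185.6 kt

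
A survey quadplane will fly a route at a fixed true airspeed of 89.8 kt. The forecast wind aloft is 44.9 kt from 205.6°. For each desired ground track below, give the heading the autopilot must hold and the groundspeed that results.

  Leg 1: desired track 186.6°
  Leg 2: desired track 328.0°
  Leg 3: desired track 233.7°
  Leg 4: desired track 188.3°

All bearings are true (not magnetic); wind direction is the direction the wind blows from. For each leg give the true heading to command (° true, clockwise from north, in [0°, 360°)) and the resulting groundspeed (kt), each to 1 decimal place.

Leg 1: desired track 186.6°; wind correction +9.4° → command heading 196.0°, groundspeed 46.1 kt
Leg 2: desired track 328.0°; wind correction -25.0° → command heading 303.0°, groundspeed 105.5 kt
Leg 3: desired track 233.7°; wind correction -13.6° → command heading 220.1°, groundspeed 47.7 kt
Leg 4: desired track 188.3°; wind correction +8.6° → command heading 196.9°, groundspeed 45.9 kt

Leg 1: heading=196.0°, groundspeed=46.1 kt
Leg 2: heading=303.0°, groundspeed=105.5 kt
Leg 3: heading=220.1°, groundspeed=47.7 kt
Leg 4: heading=196.9°, groundspeed=45.9 kt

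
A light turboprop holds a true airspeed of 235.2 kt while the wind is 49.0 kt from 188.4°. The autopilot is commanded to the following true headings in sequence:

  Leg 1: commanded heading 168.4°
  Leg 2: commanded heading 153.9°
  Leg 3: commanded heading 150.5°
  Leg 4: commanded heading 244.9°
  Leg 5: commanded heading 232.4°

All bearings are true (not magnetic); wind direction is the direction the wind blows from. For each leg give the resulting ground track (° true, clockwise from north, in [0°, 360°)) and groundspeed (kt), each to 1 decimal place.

Leg 1: heading 168.4°; drift -5.1° → track 163.3°, groundspeed 189.9 kt
Leg 2: heading 153.9°; drift -8.1° → track 145.8°, groundspeed 196.8 kt
Leg 3: heading 150.5°; drift -8.7° → track 141.8°, groundspeed 198.8 kt
Leg 4: heading 244.9°; drift +11.1° → track 256.0°, groundspeed 212.1 kt
Leg 5: heading 232.4°; drift +9.7° → track 242.1°, groundspeed 202.8 kt

Leg 1: track=163.3°, groundspeed=189.9 kt
Leg 2: track=145.8°, groundspeed=196.8 kt
Leg 3: track=141.8°, groundspeed=198.8 kt
Leg 4: track=256.0°, groundspeed=212.1 kt
Leg 5: track=242.1°, groundspeed=202.8 kt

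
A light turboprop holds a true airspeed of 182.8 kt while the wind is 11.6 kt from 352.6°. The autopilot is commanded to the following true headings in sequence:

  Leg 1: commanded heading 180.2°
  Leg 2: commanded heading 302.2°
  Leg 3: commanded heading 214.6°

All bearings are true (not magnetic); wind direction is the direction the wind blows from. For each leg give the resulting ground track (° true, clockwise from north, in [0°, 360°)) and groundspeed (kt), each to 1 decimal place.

Leg 1: heading 180.2°; drift -0.5° → track 179.7°, groundspeed 194.3 kt
Leg 2: heading 302.2°; drift -2.9° → track 299.3°, groundspeed 175.6 kt
Leg 3: heading 214.6°; drift -2.3° → track 212.3°, groundspeed 191.6 kt

Leg 1: track=179.7°, groundspeed=194.3 kt
Leg 2: track=299.3°, groundspeed=175.6 kt
Leg 3: track=212.3°, groundspeed=191.6 kt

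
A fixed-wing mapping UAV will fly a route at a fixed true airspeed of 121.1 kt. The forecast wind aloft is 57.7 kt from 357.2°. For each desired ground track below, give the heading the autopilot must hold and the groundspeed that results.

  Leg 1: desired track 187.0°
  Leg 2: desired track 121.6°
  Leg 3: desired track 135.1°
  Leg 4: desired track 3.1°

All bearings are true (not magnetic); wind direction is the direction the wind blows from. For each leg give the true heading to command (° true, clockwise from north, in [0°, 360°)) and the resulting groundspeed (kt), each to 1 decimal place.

Leg 1: heading=191.7°, groundspeed=177.6 kt
Leg 2: heading=98.5°, groundspeed=143.9 kt
Leg 3: heading=116.5°, groundspeed=157.6 kt
Leg 4: heading=0.3°, groundspeed=63.6 kt

Leg 1: desired track 187.0°; wind correction +4.7° → command heading 191.7°, groundspeed 177.6 kt
Leg 2: desired track 121.6°; wind correction -23.1° → command heading 98.5°, groundspeed 143.9 kt
Leg 3: desired track 135.1°; wind correction -18.6° → command heading 116.5°, groundspeed 157.6 kt
Leg 4: desired track 3.1°; wind correction -2.8° → command heading 0.3°, groundspeed 63.6 kt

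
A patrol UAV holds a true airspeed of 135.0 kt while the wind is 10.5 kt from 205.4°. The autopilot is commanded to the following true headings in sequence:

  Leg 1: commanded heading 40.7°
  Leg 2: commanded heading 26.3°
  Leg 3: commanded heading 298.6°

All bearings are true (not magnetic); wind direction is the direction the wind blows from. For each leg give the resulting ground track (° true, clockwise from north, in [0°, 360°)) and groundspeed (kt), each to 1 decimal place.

Leg 1: heading 40.7°; drift -1.1° → track 39.6°, groundspeed 145.2 kt
Leg 2: heading 26.3°; drift -0.1° → track 26.2°, groundspeed 145.5 kt
Leg 3: heading 298.6°; drift +4.4° → track 303.0°, groundspeed 136.0 kt

Leg 1: track=39.6°, groundspeed=145.2 kt
Leg 2: track=26.2°, groundspeed=145.5 kt
Leg 3: track=303.0°, groundspeed=136.0 kt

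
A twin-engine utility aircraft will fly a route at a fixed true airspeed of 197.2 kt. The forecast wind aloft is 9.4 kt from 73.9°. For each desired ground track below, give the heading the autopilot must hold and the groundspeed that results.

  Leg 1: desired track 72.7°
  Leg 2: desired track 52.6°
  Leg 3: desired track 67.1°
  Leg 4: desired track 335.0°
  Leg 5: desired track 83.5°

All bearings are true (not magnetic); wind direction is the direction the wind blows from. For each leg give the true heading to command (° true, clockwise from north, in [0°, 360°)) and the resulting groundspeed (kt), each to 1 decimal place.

Leg 1: heading=72.8°, groundspeed=187.8 kt
Leg 2: heading=53.6°, groundspeed=188.4 kt
Leg 3: heading=67.4°, groundspeed=187.9 kt
Leg 4: heading=337.7°, groundspeed=198.4 kt
Leg 5: heading=83.0°, groundspeed=187.9 kt

Leg 1: desired track 72.7°; wind correction +0.1° → command heading 72.8°, groundspeed 187.8 kt
Leg 2: desired track 52.6°; wind correction +1.0° → command heading 53.6°, groundspeed 188.4 kt
Leg 3: desired track 67.1°; wind correction +0.3° → command heading 67.4°, groundspeed 187.9 kt
Leg 4: desired track 335.0°; wind correction +2.7° → command heading 337.7°, groundspeed 198.4 kt
Leg 5: desired track 83.5°; wind correction -0.5° → command heading 83.0°, groundspeed 187.9 kt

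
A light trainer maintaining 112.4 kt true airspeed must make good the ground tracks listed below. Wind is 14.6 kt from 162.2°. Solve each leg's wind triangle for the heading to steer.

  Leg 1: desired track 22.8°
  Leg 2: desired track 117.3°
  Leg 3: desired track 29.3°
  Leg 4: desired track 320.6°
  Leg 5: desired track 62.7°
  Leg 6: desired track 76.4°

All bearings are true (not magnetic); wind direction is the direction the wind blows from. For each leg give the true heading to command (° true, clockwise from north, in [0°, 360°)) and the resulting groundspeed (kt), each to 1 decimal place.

Leg 1: desired track 22.8°; wind correction +4.8° → command heading 27.6°, groundspeed 123.1 kt
Leg 2: desired track 117.3°; wind correction +5.3° → command heading 122.6°, groundspeed 101.6 kt
Leg 3: desired track 29.3°; wind correction +5.5° → command heading 34.8°, groundspeed 121.8 kt
Leg 4: desired track 320.6°; wind correction -2.7° → command heading 317.9°, groundspeed 125.8 kt
Leg 5: desired track 62.7°; wind correction +7.4° → command heading 70.1°, groundspeed 113.9 kt
Leg 6: desired track 76.4°; wind correction +7.4° → command heading 83.8°, groundspeed 110.4 kt

Leg 1: heading=27.6°, groundspeed=123.1 kt
Leg 2: heading=122.6°, groundspeed=101.6 kt
Leg 3: heading=34.8°, groundspeed=121.8 kt
Leg 4: heading=317.9°, groundspeed=125.8 kt
Leg 5: heading=70.1°, groundspeed=113.9 kt
Leg 6: heading=83.8°, groundspeed=110.4 kt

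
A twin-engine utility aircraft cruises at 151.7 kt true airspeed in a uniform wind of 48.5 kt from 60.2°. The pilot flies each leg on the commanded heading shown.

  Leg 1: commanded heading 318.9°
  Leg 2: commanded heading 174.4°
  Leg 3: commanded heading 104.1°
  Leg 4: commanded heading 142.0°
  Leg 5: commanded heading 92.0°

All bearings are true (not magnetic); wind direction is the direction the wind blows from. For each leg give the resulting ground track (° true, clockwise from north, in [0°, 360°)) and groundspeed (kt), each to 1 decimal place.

Leg 1: track=302.5°, groundspeed=168.1 kt
Leg 2: track=188.9°, groundspeed=177.2 kt
Leg 3: track=120.2°, groundspeed=121.5 kt
Leg 4: track=160.3°, groundspeed=152.5 kt
Leg 5: track=105.0°, groundspeed=113.4 kt

Leg 1: heading 318.9°; drift -16.4° → track 302.5°, groundspeed 168.1 kt
Leg 2: heading 174.4°; drift +14.5° → track 188.9°, groundspeed 177.2 kt
Leg 3: heading 104.1°; drift +16.1° → track 120.2°, groundspeed 121.5 kt
Leg 4: heading 142.0°; drift +18.3° → track 160.3°, groundspeed 152.5 kt
Leg 5: heading 92.0°; drift +13.0° → track 105.0°, groundspeed 113.4 kt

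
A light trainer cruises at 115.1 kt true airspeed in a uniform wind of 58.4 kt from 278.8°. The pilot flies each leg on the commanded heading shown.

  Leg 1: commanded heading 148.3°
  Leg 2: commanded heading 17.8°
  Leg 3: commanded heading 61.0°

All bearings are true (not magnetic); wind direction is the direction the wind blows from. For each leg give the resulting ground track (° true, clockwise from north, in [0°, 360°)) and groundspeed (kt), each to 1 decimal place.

Leg 1: track=132.1°, groundspeed=159.3 kt
Leg 2: track=42.7°, groundspeed=137.0 kt
Leg 3: track=73.5°, groundspeed=165.2 kt

Leg 1: heading 148.3°; drift -16.2° → track 132.1°, groundspeed 159.3 kt
Leg 2: heading 17.8°; drift +24.9° → track 42.7°, groundspeed 137.0 kt
Leg 3: heading 61.0°; drift +12.5° → track 73.5°, groundspeed 165.2 kt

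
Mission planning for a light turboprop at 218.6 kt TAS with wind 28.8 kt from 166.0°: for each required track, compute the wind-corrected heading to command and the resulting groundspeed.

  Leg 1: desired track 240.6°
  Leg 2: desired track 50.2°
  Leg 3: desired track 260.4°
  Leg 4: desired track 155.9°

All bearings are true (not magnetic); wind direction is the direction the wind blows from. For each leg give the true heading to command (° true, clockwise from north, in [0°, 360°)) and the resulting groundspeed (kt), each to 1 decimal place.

Leg 1: desired track 240.6°; wind correction -7.3° → command heading 233.3°, groundspeed 209.2 kt
Leg 2: desired track 50.2°; wind correction +6.8° → command heading 57.0°, groundspeed 229.6 kt
Leg 3: desired track 260.4°; wind correction -7.5° → command heading 252.9°, groundspeed 218.9 kt
Leg 4: desired track 155.9°; wind correction +1.3° → command heading 157.2°, groundspeed 190.2 kt

Leg 1: heading=233.3°, groundspeed=209.2 kt
Leg 2: heading=57.0°, groundspeed=229.6 kt
Leg 3: heading=252.9°, groundspeed=218.9 kt
Leg 4: heading=157.2°, groundspeed=190.2 kt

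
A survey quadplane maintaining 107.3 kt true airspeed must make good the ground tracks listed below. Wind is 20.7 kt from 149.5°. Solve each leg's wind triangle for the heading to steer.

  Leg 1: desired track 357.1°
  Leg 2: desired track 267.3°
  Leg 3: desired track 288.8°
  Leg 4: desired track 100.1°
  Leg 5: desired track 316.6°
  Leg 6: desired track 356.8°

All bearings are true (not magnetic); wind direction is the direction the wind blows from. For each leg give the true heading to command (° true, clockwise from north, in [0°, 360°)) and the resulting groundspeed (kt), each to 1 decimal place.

Leg 1: heading=2.2°, groundspeed=125.2 kt
Leg 2: heading=257.5°, groundspeed=115.4 kt
Leg 3: heading=281.6°, groundspeed=122.1 kt
Leg 4: heading=108.5°, groundspeed=92.7 kt
Leg 5: heading=314.1°, groundspeed=127.4 kt
Leg 6: heading=1.9°, groundspeed=125.3 kt

Leg 1: desired track 357.1°; wind correction +5.1° → command heading 2.2°, groundspeed 125.2 kt
Leg 2: desired track 267.3°; wind correction -9.8° → command heading 257.5°, groundspeed 115.4 kt
Leg 3: desired track 288.8°; wind correction -7.2° → command heading 281.6°, groundspeed 122.1 kt
Leg 4: desired track 100.1°; wind correction +8.4° → command heading 108.5°, groundspeed 92.7 kt
Leg 5: desired track 316.6°; wind correction -2.5° → command heading 314.1°, groundspeed 127.4 kt
Leg 6: desired track 356.8°; wind correction +5.1° → command heading 1.9°, groundspeed 125.3 kt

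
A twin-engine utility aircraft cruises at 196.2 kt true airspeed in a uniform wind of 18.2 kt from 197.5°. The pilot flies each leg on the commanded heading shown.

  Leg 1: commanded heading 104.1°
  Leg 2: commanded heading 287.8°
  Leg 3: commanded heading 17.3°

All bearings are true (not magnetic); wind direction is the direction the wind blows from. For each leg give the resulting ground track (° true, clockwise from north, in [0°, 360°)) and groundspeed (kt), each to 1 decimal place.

Leg 1: heading 104.1°; drift -5.3° → track 98.8°, groundspeed 198.1 kt
Leg 2: heading 287.8°; drift +5.3° → track 293.1°, groundspeed 197.1 kt
Leg 3: heading 17.3°; drift +0.0° → track 17.3°, groundspeed 214.4 kt

Leg 1: track=98.8°, groundspeed=198.1 kt
Leg 2: track=293.1°, groundspeed=197.1 kt
Leg 3: track=17.3°, groundspeed=214.4 kt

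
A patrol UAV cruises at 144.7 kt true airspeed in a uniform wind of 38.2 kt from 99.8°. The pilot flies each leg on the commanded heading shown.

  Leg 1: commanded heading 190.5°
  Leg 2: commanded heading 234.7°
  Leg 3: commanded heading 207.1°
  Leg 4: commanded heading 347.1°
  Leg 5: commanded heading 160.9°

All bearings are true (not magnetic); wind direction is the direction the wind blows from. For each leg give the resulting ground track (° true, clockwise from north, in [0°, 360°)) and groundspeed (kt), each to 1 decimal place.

Leg 1: track=205.2°, groundspeed=150.1 kt
Leg 2: track=243.7°, groundspeed=173.8 kt
Leg 3: track=220.3°, groundspeed=160.3 kt
Leg 4: track=334.6°, groundspeed=163.3 kt
Leg 5: track=175.7°, groundspeed=130.6 kt

Leg 1: heading 190.5°; drift +14.7° → track 205.2°, groundspeed 150.1 kt
Leg 2: heading 234.7°; drift +9.0° → track 243.7°, groundspeed 173.8 kt
Leg 3: heading 207.1°; drift +13.2° → track 220.3°, groundspeed 160.3 kt
Leg 4: heading 347.1°; drift -12.5° → track 334.6°, groundspeed 163.3 kt
Leg 5: heading 160.9°; drift +14.8° → track 175.7°, groundspeed 130.6 kt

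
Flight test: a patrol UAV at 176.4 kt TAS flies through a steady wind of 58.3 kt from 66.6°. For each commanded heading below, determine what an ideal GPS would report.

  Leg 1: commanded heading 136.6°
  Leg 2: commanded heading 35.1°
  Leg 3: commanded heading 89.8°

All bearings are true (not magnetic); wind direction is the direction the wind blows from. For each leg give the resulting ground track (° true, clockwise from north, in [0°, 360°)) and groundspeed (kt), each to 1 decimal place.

Leg 1: track=155.9°, groundspeed=165.8 kt
Leg 2: track=21.6°, groundspeed=130.3 kt
Leg 3: track=100.4°, groundspeed=124.9 kt

Leg 1: heading 136.6°; drift +19.3° → track 155.9°, groundspeed 165.8 kt
Leg 2: heading 35.1°; drift -13.5° → track 21.6°, groundspeed 130.3 kt
Leg 3: heading 89.8°; drift +10.6° → track 100.4°, groundspeed 124.9 kt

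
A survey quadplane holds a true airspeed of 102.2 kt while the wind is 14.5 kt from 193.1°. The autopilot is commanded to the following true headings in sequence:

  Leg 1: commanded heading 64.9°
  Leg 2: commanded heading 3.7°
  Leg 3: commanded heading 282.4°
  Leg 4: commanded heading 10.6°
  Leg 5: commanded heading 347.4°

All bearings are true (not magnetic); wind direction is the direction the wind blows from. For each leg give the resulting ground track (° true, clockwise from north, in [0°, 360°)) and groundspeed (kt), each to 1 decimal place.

Leg 1: track=59.0°, groundspeed=111.7 kt
Leg 2: track=4.9°, groundspeed=116.5 kt
Leg 3: track=290.5°, groundspeed=103.0 kt
Leg 4: track=10.9°, groundspeed=116.7 kt
Leg 5: track=350.5°, groundspeed=115.4 kt

Leg 1: heading 64.9°; drift -5.9° → track 59.0°, groundspeed 111.7 kt
Leg 2: heading 3.7°; drift +1.2° → track 4.9°, groundspeed 116.5 kt
Leg 3: heading 282.4°; drift +8.1° → track 290.5°, groundspeed 103.0 kt
Leg 4: heading 10.6°; drift +0.3° → track 10.9°, groundspeed 116.7 kt
Leg 5: heading 347.4°; drift +3.1° → track 350.5°, groundspeed 115.4 kt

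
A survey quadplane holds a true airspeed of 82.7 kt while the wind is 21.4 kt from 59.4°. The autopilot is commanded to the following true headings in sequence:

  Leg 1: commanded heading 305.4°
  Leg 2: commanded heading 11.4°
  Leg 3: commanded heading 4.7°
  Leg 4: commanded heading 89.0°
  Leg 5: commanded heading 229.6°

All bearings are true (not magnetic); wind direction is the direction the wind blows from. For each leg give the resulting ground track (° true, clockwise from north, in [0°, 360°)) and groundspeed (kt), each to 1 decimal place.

Leg 1: heading 305.4°; drift -12.1° → track 293.3°, groundspeed 93.5 kt
Leg 2: heading 11.4°; drift -13.1° → track 358.3°, groundspeed 70.2 kt
Leg 3: heading 4.7°; drift -13.9° → track 350.8°, groundspeed 72.5 kt
Leg 4: heading 89.0°; drift +9.4° → track 98.4°, groundspeed 65.0 kt
Leg 5: heading 229.6°; drift +2.0° → track 231.6°, groundspeed 103.9 kt

Leg 1: track=293.3°, groundspeed=93.5 kt
Leg 2: track=358.3°, groundspeed=70.2 kt
Leg 3: track=350.8°, groundspeed=72.5 kt
Leg 4: track=98.4°, groundspeed=65.0 kt
Leg 5: track=231.6°, groundspeed=103.9 kt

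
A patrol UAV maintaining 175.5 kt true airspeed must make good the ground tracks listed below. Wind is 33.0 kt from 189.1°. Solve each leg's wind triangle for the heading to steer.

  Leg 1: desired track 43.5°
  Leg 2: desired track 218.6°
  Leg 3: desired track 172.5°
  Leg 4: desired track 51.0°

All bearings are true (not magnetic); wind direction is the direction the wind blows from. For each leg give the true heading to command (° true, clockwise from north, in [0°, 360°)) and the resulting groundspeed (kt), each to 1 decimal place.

Leg 1: desired track 43.5°; wind correction +6.1° → command heading 49.6°, groundspeed 201.7 kt
Leg 2: desired track 218.6°; wind correction -5.3° → command heading 213.3°, groundspeed 146.0 kt
Leg 3: desired track 172.5°; wind correction +3.1° → command heading 175.6°, groundspeed 143.6 kt
Leg 4: desired track 51.0°; wind correction +7.2° → command heading 58.2°, groundspeed 198.7 kt

Leg 1: heading=49.6°, groundspeed=201.7 kt
Leg 2: heading=213.3°, groundspeed=146.0 kt
Leg 3: heading=175.6°, groundspeed=143.6 kt
Leg 4: heading=58.2°, groundspeed=198.7 kt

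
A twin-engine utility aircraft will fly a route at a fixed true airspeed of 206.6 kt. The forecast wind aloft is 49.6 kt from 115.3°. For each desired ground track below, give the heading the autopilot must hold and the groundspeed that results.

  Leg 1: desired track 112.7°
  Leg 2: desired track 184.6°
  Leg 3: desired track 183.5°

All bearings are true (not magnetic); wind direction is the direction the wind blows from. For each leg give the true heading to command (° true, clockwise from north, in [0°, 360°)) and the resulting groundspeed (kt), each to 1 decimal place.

Leg 1: desired track 112.7°; wind correction +0.6° → command heading 113.3°, groundspeed 157.0 kt
Leg 2: desired track 184.6°; wind correction -13.0° → command heading 171.6°, groundspeed 183.8 kt
Leg 3: desired track 183.5°; wind correction -12.9° → command heading 170.6°, groundspeed 183.0 kt

Leg 1: heading=113.3°, groundspeed=157.0 kt
Leg 2: heading=171.6°, groundspeed=183.8 kt
Leg 3: heading=170.6°, groundspeed=183.0 kt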